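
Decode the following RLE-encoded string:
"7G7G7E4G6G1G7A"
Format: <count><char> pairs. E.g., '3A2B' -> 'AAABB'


Expanding each <count><char> pair:
  7G -> 'GGGGGGG'
  7G -> 'GGGGGGG'
  7E -> 'EEEEEEE'
  4G -> 'GGGG'
  6G -> 'GGGGGG'
  1G -> 'G'
  7A -> 'AAAAAAA'

Decoded = GGGGGGGGGGGGGGEEEEEEEGGGGGGGGGGGAAAAAAA


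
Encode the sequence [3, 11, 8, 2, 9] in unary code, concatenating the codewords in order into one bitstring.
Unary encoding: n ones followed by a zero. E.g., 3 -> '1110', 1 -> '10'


Encode each number as n ones followed by a terminating 0:
  3 -> 1110 (4 bits)
  11 -> 111111111110 (12 bits)
  8 -> 111111110 (9 bits)
  2 -> 110 (3 bits)
  9 -> 1111111110 (10 bits)
Total length = 4 + 12 + 9 + 3 + 10 = 38 bits.

Unary([3, 11, 8, 2, 9]) = 11101111111111101111111101101111111110 (38 bits)


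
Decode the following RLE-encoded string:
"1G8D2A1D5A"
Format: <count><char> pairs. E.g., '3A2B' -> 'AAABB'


Expanding each <count><char> pair:
  1G -> 'G'
  8D -> 'DDDDDDDD'
  2A -> 'AA'
  1D -> 'D'
  5A -> 'AAAAA'

Decoded = GDDDDDDDDAADAAAAA


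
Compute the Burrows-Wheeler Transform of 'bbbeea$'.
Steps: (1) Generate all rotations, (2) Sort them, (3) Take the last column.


Rotations (sorted):
  0: $bbbeea -> last char: a
  1: a$bbbee -> last char: e
  2: bbbeea$ -> last char: $
  3: bbeea$b -> last char: b
  4: beea$bb -> last char: b
  5: ea$bbbe -> last char: e
  6: eea$bbb -> last char: b


BWT = ae$bbeb


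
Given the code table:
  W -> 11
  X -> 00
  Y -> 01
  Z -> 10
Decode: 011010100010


Decoding:
01 -> Y
10 -> Z
10 -> Z
10 -> Z
00 -> X
10 -> Z


Result: YZZZXZ


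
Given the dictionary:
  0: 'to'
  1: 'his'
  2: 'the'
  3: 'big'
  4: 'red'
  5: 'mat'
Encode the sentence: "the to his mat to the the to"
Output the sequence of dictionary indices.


Look up each word in the dictionary:
  'the' -> 2
  'to' -> 0
  'his' -> 1
  'mat' -> 5
  'to' -> 0
  'the' -> 2
  'the' -> 2
  'to' -> 0

Encoded: [2, 0, 1, 5, 0, 2, 2, 0]


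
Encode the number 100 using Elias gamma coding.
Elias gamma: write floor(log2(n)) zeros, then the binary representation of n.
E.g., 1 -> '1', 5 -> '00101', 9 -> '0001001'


num_bits = floor(log2(100)) + 1 = 7
leading_zeros = num_bits - 1 = 6
binary(100) = 1100100

Elias gamma(100) = '000000' + '1100100' = 0000001100100 (13 bits)


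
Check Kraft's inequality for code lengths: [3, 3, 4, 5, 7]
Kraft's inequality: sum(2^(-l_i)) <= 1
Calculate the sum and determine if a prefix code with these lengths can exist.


Sum = 2^(-3) + 2^(-3) + 2^(-4) + 2^(-5) + 2^(-7)
    = 0.125 + 0.125 + 0.0625 + 0.03125 + 0.0078125
    = 45/128 = 0.3515625
Since 0.3515625 <= 1, Kraft's inequality IS satisfied.
A prefix code with these lengths CAN exist.

Kraft sum = 0.3515625. Satisfied.


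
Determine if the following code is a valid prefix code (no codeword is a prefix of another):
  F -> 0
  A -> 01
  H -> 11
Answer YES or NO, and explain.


Checking each pair (does one codeword prefix another?):
  F='0' vs A='01': prefix -- VIOLATION

NO -- this is NOT a valid prefix code. F (0) is a prefix of A (01).


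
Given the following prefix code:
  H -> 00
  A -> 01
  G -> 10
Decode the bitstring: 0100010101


Decoding step by step:
Bits 01 -> A
Bits 00 -> H
Bits 01 -> A
Bits 01 -> A
Bits 01 -> A


Decoded message: AHAAA


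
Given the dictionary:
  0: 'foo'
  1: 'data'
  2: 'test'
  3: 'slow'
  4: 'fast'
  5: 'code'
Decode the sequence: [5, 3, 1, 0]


Look up each index in the dictionary:
  5 -> 'code'
  3 -> 'slow'
  1 -> 'data'
  0 -> 'foo'

Decoded: "code slow data foo"


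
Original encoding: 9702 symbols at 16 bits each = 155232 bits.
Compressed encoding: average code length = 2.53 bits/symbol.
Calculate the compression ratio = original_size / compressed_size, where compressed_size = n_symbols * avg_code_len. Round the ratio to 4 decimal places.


original_size = n_symbols * orig_bits = 9702 * 16 = 155232 bits
compressed_size = n_symbols * avg_code_len = 9702 * 2.53 = 24546.06 bits
ratio = original_size / compressed_size = 155232 / 24546.06 = 6.3241

Compression ratio = 6.3241


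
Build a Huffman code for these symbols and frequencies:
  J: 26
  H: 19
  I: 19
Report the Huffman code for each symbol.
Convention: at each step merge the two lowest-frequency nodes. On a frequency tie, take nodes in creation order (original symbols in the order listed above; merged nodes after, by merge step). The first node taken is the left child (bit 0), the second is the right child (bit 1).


Huffman tree construction:
Step 1: Merge H(19) + I(19) = 38
Step 2: Merge J(26) + (H+I)(38) = 64
Read each symbol's code off the tree from the root (left child = 0, right child = 1).

Codes:
  J: 0 (length 1)
  H: 10 (length 2)
  I: 11 (length 2)
Average code length: 102/64 = 1.5938 bits/symbol


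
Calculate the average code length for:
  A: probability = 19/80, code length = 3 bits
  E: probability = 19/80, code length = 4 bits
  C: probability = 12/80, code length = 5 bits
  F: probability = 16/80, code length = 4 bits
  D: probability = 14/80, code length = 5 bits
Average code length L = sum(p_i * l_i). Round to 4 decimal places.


Weighted contributions p_i * l_i:
  A: (19/80) * 3 = 57/80
  E: (19/80) * 4 = 76/80
  C: (12/80) * 5 = 60/80
  F: (16/80) * 4 = 64/80
  D: (14/80) * 5 = 70/80
Sum = (57 + 76 + 60 + 64 + 70)/80 = 327/80

L = 327/80 = 4.0875 bits/symbol


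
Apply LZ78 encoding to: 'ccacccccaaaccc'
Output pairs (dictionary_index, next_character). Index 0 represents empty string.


LZ78 encoding steps:
Dictionary: {0: ''}
Step 1: w='' (idx 0), next='c' -> output (0, 'c'), add 'c' as idx 1
Step 2: w='c' (idx 1), next='a' -> output (1, 'a'), add 'ca' as idx 2
Step 3: w='c' (idx 1), next='c' -> output (1, 'c'), add 'cc' as idx 3
Step 4: w='cc' (idx 3), next='c' -> output (3, 'c'), add 'ccc' as idx 4
Step 5: w='' (idx 0), next='a' -> output (0, 'a'), add 'a' as idx 5
Step 6: w='a' (idx 5), next='a' -> output (5, 'a'), add 'aa' as idx 6
Step 7: w='ccc' (idx 4), end of input -> output (4, '')


Encoded: [(0, 'c'), (1, 'a'), (1, 'c'), (3, 'c'), (0, 'a'), (5, 'a'), (4, '')]


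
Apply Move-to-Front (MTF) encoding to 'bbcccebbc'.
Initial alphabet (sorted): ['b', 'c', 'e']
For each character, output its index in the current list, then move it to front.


MTF encoding:
'b': index 0 in ['b', 'c', 'e'] -> ['b', 'c', 'e']
'b': index 0 in ['b', 'c', 'e'] -> ['b', 'c', 'e']
'c': index 1 in ['b', 'c', 'e'] -> ['c', 'b', 'e']
'c': index 0 in ['c', 'b', 'e'] -> ['c', 'b', 'e']
'c': index 0 in ['c', 'b', 'e'] -> ['c', 'b', 'e']
'e': index 2 in ['c', 'b', 'e'] -> ['e', 'c', 'b']
'b': index 2 in ['e', 'c', 'b'] -> ['b', 'e', 'c']
'b': index 0 in ['b', 'e', 'c'] -> ['b', 'e', 'c']
'c': index 2 in ['b', 'e', 'c'] -> ['c', 'b', 'e']


Output: [0, 0, 1, 0, 0, 2, 2, 0, 2]


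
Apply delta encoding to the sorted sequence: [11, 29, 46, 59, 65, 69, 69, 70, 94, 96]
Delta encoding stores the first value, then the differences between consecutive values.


First value: 11
Deltas:
  29 - 11 = 18
  46 - 29 = 17
  59 - 46 = 13
  65 - 59 = 6
  69 - 65 = 4
  69 - 69 = 0
  70 - 69 = 1
  94 - 70 = 24
  96 - 94 = 2


Delta encoded: [11, 18, 17, 13, 6, 4, 0, 1, 24, 2]


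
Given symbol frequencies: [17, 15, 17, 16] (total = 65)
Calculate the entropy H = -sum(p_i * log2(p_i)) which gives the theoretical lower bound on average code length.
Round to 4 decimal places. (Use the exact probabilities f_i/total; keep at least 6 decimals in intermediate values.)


Per-symbol terms -p_i * log2(p_i) with p_i = f_i/65:
  p = 17/65 = 0.261538: log2(p) = -1.934905, -p*log2(p) = 0.506052
  p = 15/65 = 0.230769: log2(p) = -2.115477, -p*log2(p) = 0.488187
  p = 17/65 = 0.261538: log2(p) = -1.934905, -p*log2(p) = 0.506052
  p = 16/65 = 0.246154: log2(p) = -2.022368, -p*log2(p) = 0.497814
H = 0.506052 + 0.488187 + 0.506052 + 0.497814 = 1.998105

H = 1.9981 bits/symbol


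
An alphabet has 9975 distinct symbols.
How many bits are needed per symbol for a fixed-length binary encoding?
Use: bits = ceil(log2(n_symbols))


log2(9975) = 13.2841
Bracket: 2^13 = 8192 < 9975 <= 2^14 = 16384
So ceil(log2(9975)) = 14

bits = ceil(log2(9975)) = ceil(13.2841) = 14 bits


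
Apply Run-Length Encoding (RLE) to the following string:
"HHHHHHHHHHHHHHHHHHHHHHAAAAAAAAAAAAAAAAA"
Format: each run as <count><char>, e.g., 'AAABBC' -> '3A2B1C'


Scanning runs left to right:
  i=0: run of 'H' x 22 -> '22H'
  i=22: run of 'A' x 17 -> '17A'

RLE = 22H17A


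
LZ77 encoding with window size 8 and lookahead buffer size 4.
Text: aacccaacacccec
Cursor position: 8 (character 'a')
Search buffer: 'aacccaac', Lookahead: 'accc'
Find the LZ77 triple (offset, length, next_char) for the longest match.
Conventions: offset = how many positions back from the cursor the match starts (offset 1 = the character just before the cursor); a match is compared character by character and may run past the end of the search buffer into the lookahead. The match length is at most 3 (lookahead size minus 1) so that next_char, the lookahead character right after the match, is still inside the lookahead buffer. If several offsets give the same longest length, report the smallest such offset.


Try each offset into the search buffer:
  offset=1 (pos 7, char 'c'): match length 0
  offset=2 (pos 6, char 'a'): match length 2
  offset=3 (pos 5, char 'a'): match length 1
  offset=4 (pos 4, char 'c'): match length 0
  offset=5 (pos 3, char 'c'): match length 0
  offset=6 (pos 2, char 'c'): match length 0
  offset=7 (pos 1, char 'a'): match length 3
  offset=8 (pos 0, char 'a'): match length 1
Longest match has length 3 at offset 7.
next_char = character at position 8 + 3 = 11 -> 'c'

Best match: offset=7, length=3 (matching 'acc' starting at position 1)
LZ77 triple: (7, 3, 'c')


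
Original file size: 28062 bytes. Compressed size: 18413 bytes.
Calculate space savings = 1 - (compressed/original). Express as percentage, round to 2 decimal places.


ratio = compressed/original = 18413/28062 = 0.656154
savings = 1 - ratio = 1 - 0.656154 = 0.343846
as a percentage: 0.343846 * 100 = 34.38%

Space savings = 1 - 18413/28062 = 34.38%


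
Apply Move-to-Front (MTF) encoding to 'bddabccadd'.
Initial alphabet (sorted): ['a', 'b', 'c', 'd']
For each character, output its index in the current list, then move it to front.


MTF encoding:
'b': index 1 in ['a', 'b', 'c', 'd'] -> ['b', 'a', 'c', 'd']
'd': index 3 in ['b', 'a', 'c', 'd'] -> ['d', 'b', 'a', 'c']
'd': index 0 in ['d', 'b', 'a', 'c'] -> ['d', 'b', 'a', 'c']
'a': index 2 in ['d', 'b', 'a', 'c'] -> ['a', 'd', 'b', 'c']
'b': index 2 in ['a', 'd', 'b', 'c'] -> ['b', 'a', 'd', 'c']
'c': index 3 in ['b', 'a', 'd', 'c'] -> ['c', 'b', 'a', 'd']
'c': index 0 in ['c', 'b', 'a', 'd'] -> ['c', 'b', 'a', 'd']
'a': index 2 in ['c', 'b', 'a', 'd'] -> ['a', 'c', 'b', 'd']
'd': index 3 in ['a', 'c', 'b', 'd'] -> ['d', 'a', 'c', 'b']
'd': index 0 in ['d', 'a', 'c', 'b'] -> ['d', 'a', 'c', 'b']


Output: [1, 3, 0, 2, 2, 3, 0, 2, 3, 0]


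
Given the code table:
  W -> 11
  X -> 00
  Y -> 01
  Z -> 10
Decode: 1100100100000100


Decoding:
11 -> W
00 -> X
10 -> Z
01 -> Y
00 -> X
00 -> X
01 -> Y
00 -> X


Result: WXZYXXYX


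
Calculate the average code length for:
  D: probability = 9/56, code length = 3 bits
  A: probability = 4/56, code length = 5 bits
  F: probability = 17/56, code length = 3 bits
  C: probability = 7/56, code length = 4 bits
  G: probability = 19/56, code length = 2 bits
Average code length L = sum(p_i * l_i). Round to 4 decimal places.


Weighted contributions p_i * l_i:
  D: (9/56) * 3 = 27/56
  A: (4/56) * 5 = 20/56
  F: (17/56) * 3 = 51/56
  C: (7/56) * 4 = 28/56
  G: (19/56) * 2 = 38/56
Sum = (27 + 20 + 51 + 28 + 38)/56 = 164/56

L = 164/56 = 2.9286 bits/symbol


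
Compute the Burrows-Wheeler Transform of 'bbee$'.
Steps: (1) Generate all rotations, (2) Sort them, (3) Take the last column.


Rotations (sorted):
  0: $bbee -> last char: e
  1: bbee$ -> last char: $
  2: bee$b -> last char: b
  3: e$bbe -> last char: e
  4: ee$bb -> last char: b


BWT = e$beb


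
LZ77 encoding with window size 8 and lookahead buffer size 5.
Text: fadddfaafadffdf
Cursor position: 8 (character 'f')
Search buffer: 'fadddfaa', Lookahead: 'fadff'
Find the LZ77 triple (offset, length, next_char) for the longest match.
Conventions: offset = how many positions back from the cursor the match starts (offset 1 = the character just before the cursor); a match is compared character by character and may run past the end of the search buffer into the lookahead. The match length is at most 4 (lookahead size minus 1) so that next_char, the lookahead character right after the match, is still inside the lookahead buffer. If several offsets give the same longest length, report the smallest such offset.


Try each offset into the search buffer:
  offset=1 (pos 7, char 'a'): match length 0
  offset=2 (pos 6, char 'a'): match length 0
  offset=3 (pos 5, char 'f'): match length 2
  offset=4 (pos 4, char 'd'): match length 0
  offset=5 (pos 3, char 'd'): match length 0
  offset=6 (pos 2, char 'd'): match length 0
  offset=7 (pos 1, char 'a'): match length 0
  offset=8 (pos 0, char 'f'): match length 3
Longest match has length 3 at offset 8.
next_char = character at position 8 + 3 = 11 -> 'f'

Best match: offset=8, length=3 (matching 'fad' starting at position 0)
LZ77 triple: (8, 3, 'f')


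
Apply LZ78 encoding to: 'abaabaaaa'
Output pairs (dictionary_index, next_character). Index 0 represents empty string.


LZ78 encoding steps:
Dictionary: {0: ''}
Step 1: w='' (idx 0), next='a' -> output (0, 'a'), add 'a' as idx 1
Step 2: w='' (idx 0), next='b' -> output (0, 'b'), add 'b' as idx 2
Step 3: w='a' (idx 1), next='a' -> output (1, 'a'), add 'aa' as idx 3
Step 4: w='b' (idx 2), next='a' -> output (2, 'a'), add 'ba' as idx 4
Step 5: w='aa' (idx 3), next='a' -> output (3, 'a'), add 'aaa' as idx 5


Encoded: [(0, 'a'), (0, 'b'), (1, 'a'), (2, 'a'), (3, 'a')]


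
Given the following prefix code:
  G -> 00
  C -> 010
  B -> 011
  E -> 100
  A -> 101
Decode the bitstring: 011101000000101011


Decoding step by step:
Bits 011 -> B
Bits 101 -> A
Bits 00 -> G
Bits 00 -> G
Bits 00 -> G
Bits 101 -> A
Bits 011 -> B


Decoded message: BAGGGAB


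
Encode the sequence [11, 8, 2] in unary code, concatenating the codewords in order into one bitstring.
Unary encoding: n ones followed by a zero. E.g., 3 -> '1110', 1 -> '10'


Encode each number as n ones followed by a terminating 0:
  11 -> 111111111110 (12 bits)
  8 -> 111111110 (9 bits)
  2 -> 110 (3 bits)
Total length = 12 + 9 + 3 = 24 bits.

Unary([11, 8, 2]) = 111111111110111111110110 (24 bits)


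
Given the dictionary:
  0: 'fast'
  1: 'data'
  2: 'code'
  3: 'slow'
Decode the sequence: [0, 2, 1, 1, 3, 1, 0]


Look up each index in the dictionary:
  0 -> 'fast'
  2 -> 'code'
  1 -> 'data'
  1 -> 'data'
  3 -> 'slow'
  1 -> 'data'
  0 -> 'fast'

Decoded: "fast code data data slow data fast"


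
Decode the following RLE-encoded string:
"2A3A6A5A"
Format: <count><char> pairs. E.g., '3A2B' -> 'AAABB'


Expanding each <count><char> pair:
  2A -> 'AA'
  3A -> 'AAA'
  6A -> 'AAAAAA'
  5A -> 'AAAAA'

Decoded = AAAAAAAAAAAAAAAA


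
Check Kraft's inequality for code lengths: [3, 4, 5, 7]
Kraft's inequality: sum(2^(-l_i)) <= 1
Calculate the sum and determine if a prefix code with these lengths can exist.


Sum = 2^(-3) + 2^(-4) + 2^(-5) + 2^(-7)
    = 0.125 + 0.0625 + 0.03125 + 0.0078125
    = 29/128 = 0.2265625
Since 0.2265625 <= 1, Kraft's inequality IS satisfied.
A prefix code with these lengths CAN exist.

Kraft sum = 0.2265625. Satisfied.


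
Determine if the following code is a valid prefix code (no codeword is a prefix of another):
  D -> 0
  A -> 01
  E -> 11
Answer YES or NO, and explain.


Checking each pair (does one codeword prefix another?):
  D='0' vs A='01': prefix -- VIOLATION

NO -- this is NOT a valid prefix code. D (0) is a prefix of A (01).


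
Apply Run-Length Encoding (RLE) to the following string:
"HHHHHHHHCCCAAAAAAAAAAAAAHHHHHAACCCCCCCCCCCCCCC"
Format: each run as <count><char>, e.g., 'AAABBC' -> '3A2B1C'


Scanning runs left to right:
  i=0: run of 'H' x 8 -> '8H'
  i=8: run of 'C' x 3 -> '3C'
  i=11: run of 'A' x 13 -> '13A'
  i=24: run of 'H' x 5 -> '5H'
  i=29: run of 'A' x 2 -> '2A'
  i=31: run of 'C' x 15 -> '15C'

RLE = 8H3C13A5H2A15C


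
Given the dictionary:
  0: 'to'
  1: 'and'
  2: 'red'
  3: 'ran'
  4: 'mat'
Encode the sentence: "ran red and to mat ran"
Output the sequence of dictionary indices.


Look up each word in the dictionary:
  'ran' -> 3
  'red' -> 2
  'and' -> 1
  'to' -> 0
  'mat' -> 4
  'ran' -> 3

Encoded: [3, 2, 1, 0, 4, 3]


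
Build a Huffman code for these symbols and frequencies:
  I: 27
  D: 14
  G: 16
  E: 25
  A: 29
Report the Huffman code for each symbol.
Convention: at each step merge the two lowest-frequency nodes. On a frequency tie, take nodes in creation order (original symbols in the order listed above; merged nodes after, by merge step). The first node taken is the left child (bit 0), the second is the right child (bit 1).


Huffman tree construction:
Step 1: Merge D(14) + G(16) = 30
Step 2: Merge E(25) + I(27) = 52
Step 3: Merge A(29) + (D+G)(30) = 59
Step 4: Merge (E+I)(52) + (A+(D+G))(59) = 111
Read each symbol's code off the tree from the root (left child = 0, right child = 1).

Codes:
  I: 01 (length 2)
  D: 110 (length 3)
  G: 111 (length 3)
  E: 00 (length 2)
  A: 10 (length 2)
Average code length: 252/111 = 2.2703 bits/symbol


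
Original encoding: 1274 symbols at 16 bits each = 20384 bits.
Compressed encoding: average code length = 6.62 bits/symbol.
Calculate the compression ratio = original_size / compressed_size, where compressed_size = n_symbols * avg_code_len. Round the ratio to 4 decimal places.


original_size = n_symbols * orig_bits = 1274 * 16 = 20384 bits
compressed_size = n_symbols * avg_code_len = 1274 * 6.62 = 8433.88 bits
ratio = original_size / compressed_size = 20384 / 8433.88 = 2.4169

Compression ratio = 2.4169


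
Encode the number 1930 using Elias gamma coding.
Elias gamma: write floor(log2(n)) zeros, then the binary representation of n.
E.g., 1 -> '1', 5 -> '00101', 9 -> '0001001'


num_bits = floor(log2(1930)) + 1 = 11
leading_zeros = num_bits - 1 = 10
binary(1930) = 11110001010

Elias gamma(1930) = '0000000000' + '11110001010' = 000000000011110001010 (21 bits)


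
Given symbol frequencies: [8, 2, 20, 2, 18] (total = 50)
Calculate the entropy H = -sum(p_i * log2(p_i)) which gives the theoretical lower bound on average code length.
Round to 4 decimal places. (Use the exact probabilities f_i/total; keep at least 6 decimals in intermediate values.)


Per-symbol terms -p_i * log2(p_i) with p_i = f_i/50:
  p = 8/50 = 0.160000: log2(p) = -2.643856, -p*log2(p) = 0.423017
  p = 2/50 = 0.040000: log2(p) = -4.643856, -p*log2(p) = 0.185754
  p = 20/50 = 0.400000: log2(p) = -1.321928, -p*log2(p) = 0.528771
  p = 2/50 = 0.040000: log2(p) = -4.643856, -p*log2(p) = 0.185754
  p = 18/50 = 0.360000: log2(p) = -1.473931, -p*log2(p) = 0.530615
H = 0.423017 + 0.185754 + 0.528771 + 0.185754 + 0.530615 = 1.853911

H = 1.8539 bits/symbol


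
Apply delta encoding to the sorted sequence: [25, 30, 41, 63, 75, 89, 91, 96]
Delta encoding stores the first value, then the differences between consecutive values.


First value: 25
Deltas:
  30 - 25 = 5
  41 - 30 = 11
  63 - 41 = 22
  75 - 63 = 12
  89 - 75 = 14
  91 - 89 = 2
  96 - 91 = 5


Delta encoded: [25, 5, 11, 22, 12, 14, 2, 5]


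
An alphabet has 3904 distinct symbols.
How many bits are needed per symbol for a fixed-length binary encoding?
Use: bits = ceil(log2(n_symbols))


log2(3904) = 11.9307
Bracket: 2^11 = 2048 < 3904 <= 2^12 = 4096
So ceil(log2(3904)) = 12

bits = ceil(log2(3904)) = ceil(11.9307) = 12 bits


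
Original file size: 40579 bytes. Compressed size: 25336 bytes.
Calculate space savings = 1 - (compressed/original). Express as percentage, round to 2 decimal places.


ratio = compressed/original = 25336/40579 = 0.624362
savings = 1 - ratio = 1 - 0.624362 = 0.375638
as a percentage: 0.375638 * 100 = 37.56%

Space savings = 1 - 25336/40579 = 37.56%


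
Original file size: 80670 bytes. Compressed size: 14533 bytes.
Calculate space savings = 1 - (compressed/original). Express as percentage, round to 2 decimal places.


ratio = compressed/original = 14533/80670 = 0.180154
savings = 1 - ratio = 1 - 0.180154 = 0.819846
as a percentage: 0.819846 * 100 = 81.98%

Space savings = 1 - 14533/80670 = 81.98%


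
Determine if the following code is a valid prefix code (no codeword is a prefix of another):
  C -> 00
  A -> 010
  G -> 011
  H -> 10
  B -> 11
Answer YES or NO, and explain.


Checking each pair (does one codeword prefix another?):
  C='00' vs A='010': no prefix
  C='00' vs G='011': no prefix
  C='00' vs H='10': no prefix
  C='00' vs B='11': no prefix
  A='010' vs C='00': no prefix
  A='010' vs G='011': no prefix
  A='010' vs H='10': no prefix
  A='010' vs B='11': no prefix
  G='011' vs C='00': no prefix
  G='011' vs A='010': no prefix
  G='011' vs H='10': no prefix
  G='011' vs B='11': no prefix
  H='10' vs C='00': no prefix
  H='10' vs A='010': no prefix
  H='10' vs G='011': no prefix
  H='10' vs B='11': no prefix
  B='11' vs C='00': no prefix
  B='11' vs A='010': no prefix
  B='11' vs G='011': no prefix
  B='11' vs H='10': no prefix
No violation found over all pairs.

YES -- this is a valid prefix code. No codeword is a prefix of any other codeword.


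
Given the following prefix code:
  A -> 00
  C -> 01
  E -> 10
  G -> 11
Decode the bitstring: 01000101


Decoding step by step:
Bits 01 -> C
Bits 00 -> A
Bits 01 -> C
Bits 01 -> C


Decoded message: CACC


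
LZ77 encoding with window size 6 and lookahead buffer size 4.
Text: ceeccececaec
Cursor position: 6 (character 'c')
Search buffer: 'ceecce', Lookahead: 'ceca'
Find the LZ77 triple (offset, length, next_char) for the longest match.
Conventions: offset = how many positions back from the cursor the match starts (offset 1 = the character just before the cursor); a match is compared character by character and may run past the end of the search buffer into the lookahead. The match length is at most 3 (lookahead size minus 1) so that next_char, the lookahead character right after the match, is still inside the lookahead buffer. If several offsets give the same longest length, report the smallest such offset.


Try each offset into the search buffer:
  offset=1 (pos 5, char 'e'): match length 0
  offset=2 (pos 4, char 'c'): match length 3
  offset=3 (pos 3, char 'c'): match length 1
  offset=4 (pos 2, char 'e'): match length 0
  offset=5 (pos 1, char 'e'): match length 0
  offset=6 (pos 0, char 'c'): match length 2
Longest match has length 3 at offset 2.
next_char = character at position 6 + 3 = 9 -> 'a'

Best match: offset=2, length=3 (matching 'cec' starting at position 4)
LZ77 triple: (2, 3, 'a')


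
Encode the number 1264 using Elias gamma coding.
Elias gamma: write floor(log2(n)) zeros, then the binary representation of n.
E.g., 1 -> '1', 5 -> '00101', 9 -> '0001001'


num_bits = floor(log2(1264)) + 1 = 11
leading_zeros = num_bits - 1 = 10
binary(1264) = 10011110000

Elias gamma(1264) = '0000000000' + '10011110000' = 000000000010011110000 (21 bits)


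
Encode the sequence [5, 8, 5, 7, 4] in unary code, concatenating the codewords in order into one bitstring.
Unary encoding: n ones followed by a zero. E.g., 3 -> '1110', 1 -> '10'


Encode each number as n ones followed by a terminating 0:
  5 -> 111110 (6 bits)
  8 -> 111111110 (9 bits)
  5 -> 111110 (6 bits)
  7 -> 11111110 (8 bits)
  4 -> 11110 (5 bits)
Total length = 6 + 9 + 6 + 8 + 5 = 34 bits.

Unary([5, 8, 5, 7, 4]) = 1111101111111101111101111111011110 (34 bits)


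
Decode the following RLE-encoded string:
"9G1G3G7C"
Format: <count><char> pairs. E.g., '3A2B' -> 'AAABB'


Expanding each <count><char> pair:
  9G -> 'GGGGGGGGG'
  1G -> 'G'
  3G -> 'GGG'
  7C -> 'CCCCCCC'

Decoded = GGGGGGGGGGGGGCCCCCCC


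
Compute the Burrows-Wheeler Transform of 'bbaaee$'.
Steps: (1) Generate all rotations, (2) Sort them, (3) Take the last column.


Rotations (sorted):
  0: $bbaaee -> last char: e
  1: aaee$bb -> last char: b
  2: aee$bba -> last char: a
  3: baaee$b -> last char: b
  4: bbaaee$ -> last char: $
  5: e$bbaae -> last char: e
  6: ee$bbaa -> last char: a


BWT = ebab$ea


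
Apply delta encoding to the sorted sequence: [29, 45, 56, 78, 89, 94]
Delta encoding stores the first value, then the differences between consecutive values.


First value: 29
Deltas:
  45 - 29 = 16
  56 - 45 = 11
  78 - 56 = 22
  89 - 78 = 11
  94 - 89 = 5


Delta encoded: [29, 16, 11, 22, 11, 5]


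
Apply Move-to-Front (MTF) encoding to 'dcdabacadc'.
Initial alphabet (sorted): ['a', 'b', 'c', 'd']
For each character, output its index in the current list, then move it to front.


MTF encoding:
'd': index 3 in ['a', 'b', 'c', 'd'] -> ['d', 'a', 'b', 'c']
'c': index 3 in ['d', 'a', 'b', 'c'] -> ['c', 'd', 'a', 'b']
'd': index 1 in ['c', 'd', 'a', 'b'] -> ['d', 'c', 'a', 'b']
'a': index 2 in ['d', 'c', 'a', 'b'] -> ['a', 'd', 'c', 'b']
'b': index 3 in ['a', 'd', 'c', 'b'] -> ['b', 'a', 'd', 'c']
'a': index 1 in ['b', 'a', 'd', 'c'] -> ['a', 'b', 'd', 'c']
'c': index 3 in ['a', 'b', 'd', 'c'] -> ['c', 'a', 'b', 'd']
'a': index 1 in ['c', 'a', 'b', 'd'] -> ['a', 'c', 'b', 'd']
'd': index 3 in ['a', 'c', 'b', 'd'] -> ['d', 'a', 'c', 'b']
'c': index 2 in ['d', 'a', 'c', 'b'] -> ['c', 'd', 'a', 'b']


Output: [3, 3, 1, 2, 3, 1, 3, 1, 3, 2]


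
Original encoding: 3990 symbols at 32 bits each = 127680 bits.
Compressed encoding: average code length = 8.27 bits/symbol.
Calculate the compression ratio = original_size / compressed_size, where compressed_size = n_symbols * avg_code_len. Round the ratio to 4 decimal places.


original_size = n_symbols * orig_bits = 3990 * 32 = 127680 bits
compressed_size = n_symbols * avg_code_len = 3990 * 8.27 = 32997.3 bits
ratio = original_size / compressed_size = 127680 / 32997.3 = 3.8694

Compression ratio = 3.8694


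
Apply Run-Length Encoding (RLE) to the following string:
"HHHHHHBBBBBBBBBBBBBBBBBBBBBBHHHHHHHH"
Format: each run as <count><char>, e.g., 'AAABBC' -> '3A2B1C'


Scanning runs left to right:
  i=0: run of 'H' x 6 -> '6H'
  i=6: run of 'B' x 22 -> '22B'
  i=28: run of 'H' x 8 -> '8H'

RLE = 6H22B8H


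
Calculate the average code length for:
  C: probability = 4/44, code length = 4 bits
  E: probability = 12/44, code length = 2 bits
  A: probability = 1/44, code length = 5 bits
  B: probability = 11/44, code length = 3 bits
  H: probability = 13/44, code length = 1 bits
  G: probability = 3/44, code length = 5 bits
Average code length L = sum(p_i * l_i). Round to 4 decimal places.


Weighted contributions p_i * l_i:
  C: (4/44) * 4 = 16/44
  E: (12/44) * 2 = 24/44
  A: (1/44) * 5 = 5/44
  B: (11/44) * 3 = 33/44
  H: (13/44) * 1 = 13/44
  G: (3/44) * 5 = 15/44
Sum = (16 + 24 + 5 + 33 + 13 + 15)/44 = 106/44

L = 106/44 = 2.4091 bits/symbol


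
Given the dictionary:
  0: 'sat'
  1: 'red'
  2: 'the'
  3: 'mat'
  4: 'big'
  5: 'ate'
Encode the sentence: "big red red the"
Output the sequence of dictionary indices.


Look up each word in the dictionary:
  'big' -> 4
  'red' -> 1
  'red' -> 1
  'the' -> 2

Encoded: [4, 1, 1, 2]


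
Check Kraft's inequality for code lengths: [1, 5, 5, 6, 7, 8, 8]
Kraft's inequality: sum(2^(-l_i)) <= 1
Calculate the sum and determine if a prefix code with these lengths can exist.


Sum = 2^(-1) + 2^(-5) + 2^(-5) + 2^(-6) + 2^(-7) + 2^(-8) + 2^(-8)
    = 0.5 + 0.03125 + 0.03125 + 0.015625 + 0.0078125 + 0.00390625 + 0.00390625
    = 152/256 = 0.59375
Since 0.59375 <= 1, Kraft's inequality IS satisfied.
A prefix code with these lengths CAN exist.

Kraft sum = 0.59375. Satisfied.


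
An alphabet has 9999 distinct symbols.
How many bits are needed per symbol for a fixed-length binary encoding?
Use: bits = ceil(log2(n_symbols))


log2(9999) = 13.2876
Bracket: 2^13 = 8192 < 9999 <= 2^14 = 16384
So ceil(log2(9999)) = 14

bits = ceil(log2(9999)) = ceil(13.2876) = 14 bits


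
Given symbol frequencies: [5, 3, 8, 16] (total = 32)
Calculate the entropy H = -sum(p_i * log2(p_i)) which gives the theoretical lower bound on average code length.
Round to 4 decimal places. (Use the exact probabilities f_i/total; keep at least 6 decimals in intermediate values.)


Per-symbol terms -p_i * log2(p_i) with p_i = f_i/32:
  p = 5/32 = 0.156250: log2(p) = -2.678072, -p*log2(p) = 0.418449
  p = 3/32 = 0.093750: log2(p) = -3.415037, -p*log2(p) = 0.320160
  p = 8/32 = 0.250000: log2(p) = -2.000000, -p*log2(p) = 0.500000
  p = 16/32 = 0.500000: log2(p) = -1.000000, -p*log2(p) = 0.500000
H = 0.418449 + 0.320160 + 0.500000 + 0.500000 = 1.738609

H = 1.7386 bits/symbol


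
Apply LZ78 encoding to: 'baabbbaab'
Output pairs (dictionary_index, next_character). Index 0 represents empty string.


LZ78 encoding steps:
Dictionary: {0: ''}
Step 1: w='' (idx 0), next='b' -> output (0, 'b'), add 'b' as idx 1
Step 2: w='' (idx 0), next='a' -> output (0, 'a'), add 'a' as idx 2
Step 3: w='a' (idx 2), next='b' -> output (2, 'b'), add 'ab' as idx 3
Step 4: w='b' (idx 1), next='b' -> output (1, 'b'), add 'bb' as idx 4
Step 5: w='a' (idx 2), next='a' -> output (2, 'a'), add 'aa' as idx 5
Step 6: w='b' (idx 1), end of input -> output (1, '')


Encoded: [(0, 'b'), (0, 'a'), (2, 'b'), (1, 'b'), (2, 'a'), (1, '')]


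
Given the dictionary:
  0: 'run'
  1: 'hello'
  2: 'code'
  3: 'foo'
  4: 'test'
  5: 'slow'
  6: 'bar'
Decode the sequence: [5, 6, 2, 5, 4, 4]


Look up each index in the dictionary:
  5 -> 'slow'
  6 -> 'bar'
  2 -> 'code'
  5 -> 'slow'
  4 -> 'test'
  4 -> 'test'

Decoded: "slow bar code slow test test"


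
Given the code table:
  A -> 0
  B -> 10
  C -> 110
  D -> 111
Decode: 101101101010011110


Decoding:
10 -> B
110 -> C
110 -> C
10 -> B
10 -> B
0 -> A
111 -> D
10 -> B


Result: BCCBBADB


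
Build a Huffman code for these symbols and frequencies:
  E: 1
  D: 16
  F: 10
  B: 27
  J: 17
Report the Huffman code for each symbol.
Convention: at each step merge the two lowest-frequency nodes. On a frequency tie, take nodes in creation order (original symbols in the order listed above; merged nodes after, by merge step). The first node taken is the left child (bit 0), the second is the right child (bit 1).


Huffman tree construction:
Step 1: Merge E(1) + F(10) = 11
Step 2: Merge (E+F)(11) + D(16) = 27
Step 3: Merge J(17) + B(27) = 44
Step 4: Merge ((E+F)+D)(27) + (J+B)(44) = 71
Read each symbol's code off the tree from the root (left child = 0, right child = 1).

Codes:
  E: 000 (length 3)
  D: 01 (length 2)
  F: 001 (length 3)
  B: 11 (length 2)
  J: 10 (length 2)
Average code length: 153/71 = 2.1549 bits/symbol


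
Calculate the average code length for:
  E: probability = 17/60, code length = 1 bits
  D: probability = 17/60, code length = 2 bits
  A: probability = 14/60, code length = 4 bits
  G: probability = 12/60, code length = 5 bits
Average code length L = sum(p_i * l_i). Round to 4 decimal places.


Weighted contributions p_i * l_i:
  E: (17/60) * 1 = 17/60
  D: (17/60) * 2 = 34/60
  A: (14/60) * 4 = 56/60
  G: (12/60) * 5 = 60/60
Sum = (17 + 34 + 56 + 60)/60 = 167/60

L = 167/60 = 2.7833 bits/symbol


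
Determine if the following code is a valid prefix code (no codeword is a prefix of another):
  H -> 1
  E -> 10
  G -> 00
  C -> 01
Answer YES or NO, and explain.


Checking each pair (does one codeword prefix another?):
  H='1' vs E='10': prefix -- VIOLATION

NO -- this is NOT a valid prefix code. H (1) is a prefix of E (10).


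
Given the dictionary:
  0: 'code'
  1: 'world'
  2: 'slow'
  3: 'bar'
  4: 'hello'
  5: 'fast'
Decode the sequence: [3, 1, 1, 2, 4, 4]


Look up each index in the dictionary:
  3 -> 'bar'
  1 -> 'world'
  1 -> 'world'
  2 -> 'slow'
  4 -> 'hello'
  4 -> 'hello'

Decoded: "bar world world slow hello hello"


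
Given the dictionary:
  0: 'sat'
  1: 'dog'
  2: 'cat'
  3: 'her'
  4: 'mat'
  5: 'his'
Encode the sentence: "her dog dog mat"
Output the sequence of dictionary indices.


Look up each word in the dictionary:
  'her' -> 3
  'dog' -> 1
  'dog' -> 1
  'mat' -> 4

Encoded: [3, 1, 1, 4]


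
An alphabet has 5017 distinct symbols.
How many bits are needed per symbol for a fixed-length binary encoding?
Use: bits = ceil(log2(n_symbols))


log2(5017) = 12.2926
Bracket: 2^12 = 4096 < 5017 <= 2^13 = 8192
So ceil(log2(5017)) = 13

bits = ceil(log2(5017)) = ceil(12.2926) = 13 bits


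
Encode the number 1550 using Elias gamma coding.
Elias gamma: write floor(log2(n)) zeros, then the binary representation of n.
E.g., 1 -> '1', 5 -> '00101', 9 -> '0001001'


num_bits = floor(log2(1550)) + 1 = 11
leading_zeros = num_bits - 1 = 10
binary(1550) = 11000001110

Elias gamma(1550) = '0000000000' + '11000001110' = 000000000011000001110 (21 bits)


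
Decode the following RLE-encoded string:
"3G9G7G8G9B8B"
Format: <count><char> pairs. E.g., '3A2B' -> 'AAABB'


Expanding each <count><char> pair:
  3G -> 'GGG'
  9G -> 'GGGGGGGGG'
  7G -> 'GGGGGGG'
  8G -> 'GGGGGGGG'
  9B -> 'BBBBBBBBB'
  8B -> 'BBBBBBBB'

Decoded = GGGGGGGGGGGGGGGGGGGGGGGGGGGBBBBBBBBBBBBBBBBB


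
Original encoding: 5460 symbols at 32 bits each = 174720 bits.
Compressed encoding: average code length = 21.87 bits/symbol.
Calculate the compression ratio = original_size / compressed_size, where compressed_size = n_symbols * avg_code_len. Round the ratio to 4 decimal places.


original_size = n_symbols * orig_bits = 5460 * 32 = 174720 bits
compressed_size = n_symbols * avg_code_len = 5460 * 21.87 = 119410.2 bits
ratio = original_size / compressed_size = 174720 / 119410.2 = 1.4632

Compression ratio = 1.4632


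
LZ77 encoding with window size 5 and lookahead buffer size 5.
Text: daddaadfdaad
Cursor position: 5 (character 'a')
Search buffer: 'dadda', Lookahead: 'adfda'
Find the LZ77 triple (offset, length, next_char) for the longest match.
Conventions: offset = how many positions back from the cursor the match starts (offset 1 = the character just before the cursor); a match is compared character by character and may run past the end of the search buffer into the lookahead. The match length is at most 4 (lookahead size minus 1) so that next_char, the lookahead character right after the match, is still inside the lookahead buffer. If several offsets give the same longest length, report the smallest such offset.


Try each offset into the search buffer:
  offset=1 (pos 4, char 'a'): match length 1
  offset=2 (pos 3, char 'd'): match length 0
  offset=3 (pos 2, char 'd'): match length 0
  offset=4 (pos 1, char 'a'): match length 2
  offset=5 (pos 0, char 'd'): match length 0
Longest match has length 2 at offset 4.
next_char = character at position 5 + 2 = 7 -> 'f'

Best match: offset=4, length=2 (matching 'ad' starting at position 1)
LZ77 triple: (4, 2, 'f')


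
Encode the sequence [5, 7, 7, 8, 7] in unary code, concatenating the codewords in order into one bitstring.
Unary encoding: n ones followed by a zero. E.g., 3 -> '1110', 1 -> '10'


Encode each number as n ones followed by a terminating 0:
  5 -> 111110 (6 bits)
  7 -> 11111110 (8 bits)
  7 -> 11111110 (8 bits)
  8 -> 111111110 (9 bits)
  7 -> 11111110 (8 bits)
Total length = 6 + 8 + 8 + 9 + 8 = 39 bits.

Unary([5, 7, 7, 8, 7]) = 111110111111101111111011111111011111110 (39 bits)


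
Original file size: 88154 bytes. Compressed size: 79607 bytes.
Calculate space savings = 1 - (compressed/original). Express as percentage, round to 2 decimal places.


ratio = compressed/original = 79607/88154 = 0.903045
savings = 1 - ratio = 1 - 0.903045 = 0.096955
as a percentage: 0.096955 * 100 = 9.7%

Space savings = 1 - 79607/88154 = 9.7%


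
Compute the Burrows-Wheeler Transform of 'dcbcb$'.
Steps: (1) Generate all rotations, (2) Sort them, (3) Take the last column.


Rotations (sorted):
  0: $dcbcb -> last char: b
  1: b$dcbc -> last char: c
  2: bcb$dc -> last char: c
  3: cb$dcb -> last char: b
  4: cbcb$d -> last char: d
  5: dcbcb$ -> last char: $


BWT = bccbd$


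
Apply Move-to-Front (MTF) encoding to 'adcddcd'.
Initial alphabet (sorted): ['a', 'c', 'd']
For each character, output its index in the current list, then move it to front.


MTF encoding:
'a': index 0 in ['a', 'c', 'd'] -> ['a', 'c', 'd']
'd': index 2 in ['a', 'c', 'd'] -> ['d', 'a', 'c']
'c': index 2 in ['d', 'a', 'c'] -> ['c', 'd', 'a']
'd': index 1 in ['c', 'd', 'a'] -> ['d', 'c', 'a']
'd': index 0 in ['d', 'c', 'a'] -> ['d', 'c', 'a']
'c': index 1 in ['d', 'c', 'a'] -> ['c', 'd', 'a']
'd': index 1 in ['c', 'd', 'a'] -> ['d', 'c', 'a']


Output: [0, 2, 2, 1, 0, 1, 1]


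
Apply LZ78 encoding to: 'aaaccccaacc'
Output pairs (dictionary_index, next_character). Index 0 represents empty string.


LZ78 encoding steps:
Dictionary: {0: ''}
Step 1: w='' (idx 0), next='a' -> output (0, 'a'), add 'a' as idx 1
Step 2: w='a' (idx 1), next='a' -> output (1, 'a'), add 'aa' as idx 2
Step 3: w='' (idx 0), next='c' -> output (0, 'c'), add 'c' as idx 3
Step 4: w='c' (idx 3), next='c' -> output (3, 'c'), add 'cc' as idx 4
Step 5: w='c' (idx 3), next='a' -> output (3, 'a'), add 'ca' as idx 5
Step 6: w='a' (idx 1), next='c' -> output (1, 'c'), add 'ac' as idx 6
Step 7: w='c' (idx 3), end of input -> output (3, '')


Encoded: [(0, 'a'), (1, 'a'), (0, 'c'), (3, 'c'), (3, 'a'), (1, 'c'), (3, '')]


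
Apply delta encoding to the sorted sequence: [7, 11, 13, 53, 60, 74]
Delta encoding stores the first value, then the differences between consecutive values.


First value: 7
Deltas:
  11 - 7 = 4
  13 - 11 = 2
  53 - 13 = 40
  60 - 53 = 7
  74 - 60 = 14


Delta encoded: [7, 4, 2, 40, 7, 14]


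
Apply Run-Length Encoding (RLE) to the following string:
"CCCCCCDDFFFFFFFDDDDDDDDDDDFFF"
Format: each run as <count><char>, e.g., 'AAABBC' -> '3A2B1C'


Scanning runs left to right:
  i=0: run of 'C' x 6 -> '6C'
  i=6: run of 'D' x 2 -> '2D'
  i=8: run of 'F' x 7 -> '7F'
  i=15: run of 'D' x 11 -> '11D'
  i=26: run of 'F' x 3 -> '3F'

RLE = 6C2D7F11D3F


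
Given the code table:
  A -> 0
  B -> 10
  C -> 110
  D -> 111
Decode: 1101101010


Decoding:
110 -> C
110 -> C
10 -> B
10 -> B


Result: CCBB


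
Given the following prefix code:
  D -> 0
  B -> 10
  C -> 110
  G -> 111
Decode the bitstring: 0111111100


Decoding step by step:
Bits 0 -> D
Bits 111 -> G
Bits 111 -> G
Bits 10 -> B
Bits 0 -> D


Decoded message: DGGBD


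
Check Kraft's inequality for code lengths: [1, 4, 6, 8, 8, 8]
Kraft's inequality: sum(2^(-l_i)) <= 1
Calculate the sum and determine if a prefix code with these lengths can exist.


Sum = 2^(-1) + 2^(-4) + 2^(-6) + 2^(-8) + 2^(-8) + 2^(-8)
    = 0.5 + 0.0625 + 0.015625 + 0.00390625 + 0.00390625 + 0.00390625
    = 151/256 = 0.58984375
Since 0.58984375 <= 1, Kraft's inequality IS satisfied.
A prefix code with these lengths CAN exist.

Kraft sum = 0.58984375. Satisfied.


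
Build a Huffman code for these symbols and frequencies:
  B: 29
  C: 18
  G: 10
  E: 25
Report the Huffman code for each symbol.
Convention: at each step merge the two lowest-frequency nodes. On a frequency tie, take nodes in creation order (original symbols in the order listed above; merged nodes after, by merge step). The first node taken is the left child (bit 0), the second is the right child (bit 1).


Huffman tree construction:
Step 1: Merge G(10) + C(18) = 28
Step 2: Merge E(25) + (G+C)(28) = 53
Step 3: Merge B(29) + (E+(G+C))(53) = 82
Read each symbol's code off the tree from the root (left child = 0, right child = 1).

Codes:
  B: 0 (length 1)
  C: 111 (length 3)
  G: 110 (length 3)
  E: 10 (length 2)
Average code length: 163/82 = 1.9878 bits/symbol


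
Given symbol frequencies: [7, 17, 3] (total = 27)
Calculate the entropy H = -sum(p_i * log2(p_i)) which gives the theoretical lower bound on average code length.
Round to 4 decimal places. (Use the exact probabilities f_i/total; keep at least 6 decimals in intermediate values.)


Per-symbol terms -p_i * log2(p_i) with p_i = f_i/27:
  p = 7/27 = 0.259259: log2(p) = -1.947533, -p*log2(p) = 0.504916
  p = 17/27 = 0.629630: log2(p) = -0.667425, -p*log2(p) = 0.420230
  p = 3/27 = 0.111111: log2(p) = -3.169925, -p*log2(p) = 0.352214
H = 0.504916 + 0.420230 + 0.352214 = 1.277360

H = 1.2774 bits/symbol
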